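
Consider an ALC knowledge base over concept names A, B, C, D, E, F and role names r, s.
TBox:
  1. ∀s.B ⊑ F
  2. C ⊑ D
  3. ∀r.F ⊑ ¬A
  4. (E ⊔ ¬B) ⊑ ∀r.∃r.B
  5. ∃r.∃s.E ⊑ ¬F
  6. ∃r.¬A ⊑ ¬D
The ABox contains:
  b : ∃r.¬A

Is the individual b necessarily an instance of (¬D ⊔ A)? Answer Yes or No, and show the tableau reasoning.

Yes

1. b : (¬D ⊔ A)?  L(b) = {∃r.¬A} ∪ {(D ⊓ ¬A)}
   clash {D, ¬D} at b — b ∈ (¬D ⊔ A)
2. Hence b : (¬D ⊔ A): entailed.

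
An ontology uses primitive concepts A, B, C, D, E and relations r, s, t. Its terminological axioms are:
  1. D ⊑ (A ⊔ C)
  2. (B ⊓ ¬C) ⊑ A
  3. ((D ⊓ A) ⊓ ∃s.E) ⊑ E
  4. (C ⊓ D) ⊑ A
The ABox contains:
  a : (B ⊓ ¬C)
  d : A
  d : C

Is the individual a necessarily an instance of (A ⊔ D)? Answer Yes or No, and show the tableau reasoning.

Yes

1. a : (A ⊔ D)?  L(a) = {(B ⊓ ¬C)} ∪ {(¬A ⊓ ¬D)}
   clash {A, ¬A} at a — a ∈ (A ⊔ D)
2. Hence a : (A ⊔ D): entailed.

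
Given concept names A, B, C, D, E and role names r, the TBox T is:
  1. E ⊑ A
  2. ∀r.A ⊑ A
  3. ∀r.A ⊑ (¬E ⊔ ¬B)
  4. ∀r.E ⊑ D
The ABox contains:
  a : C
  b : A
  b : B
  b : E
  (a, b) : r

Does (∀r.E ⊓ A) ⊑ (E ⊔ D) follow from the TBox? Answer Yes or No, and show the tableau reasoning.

Yes

1. (∀r.E ⊓ A) ⊑ (E ⊔ D)  ⇔  ((∀r.E ⊓ A) ⊓ (¬E ⊓ ¬D)) unsat w.r.t. T
   all branches close; clash {D, ¬D} at x₀
2. Hence (∀r.E ⊓ A) ⊑ (E ⊔ D): entailed.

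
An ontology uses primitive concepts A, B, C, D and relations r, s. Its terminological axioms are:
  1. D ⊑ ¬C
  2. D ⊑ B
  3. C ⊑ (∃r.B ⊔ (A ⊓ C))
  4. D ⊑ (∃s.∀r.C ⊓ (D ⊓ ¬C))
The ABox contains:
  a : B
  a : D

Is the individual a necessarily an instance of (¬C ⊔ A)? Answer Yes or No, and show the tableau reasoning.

1. a : (¬C ⊔ A)?  L(a) = {B, D} ∪ {(C ⊓ ¬A)}
   clash {C, ¬C} at a — a ∈ (¬C ⊔ A)
2. Hence a : (¬C ⊔ A): entailed.

Yes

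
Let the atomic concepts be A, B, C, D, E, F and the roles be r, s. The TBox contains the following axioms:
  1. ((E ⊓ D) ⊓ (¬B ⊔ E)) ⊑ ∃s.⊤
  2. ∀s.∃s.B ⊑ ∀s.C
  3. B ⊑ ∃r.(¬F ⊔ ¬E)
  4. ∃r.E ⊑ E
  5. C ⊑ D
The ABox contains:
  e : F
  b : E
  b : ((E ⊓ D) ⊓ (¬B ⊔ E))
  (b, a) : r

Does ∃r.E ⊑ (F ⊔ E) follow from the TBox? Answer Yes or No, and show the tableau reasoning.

Yes

1. ∃r.E ⊑ (F ⊔ E)  ⇔  (∃r.E ⊓ (¬F ⊓ ¬E)) unsat w.r.t. T
   all branches close; clash {E, ¬E} at x₀
2. Hence ∃r.E ⊑ (F ⊔ E): entailed.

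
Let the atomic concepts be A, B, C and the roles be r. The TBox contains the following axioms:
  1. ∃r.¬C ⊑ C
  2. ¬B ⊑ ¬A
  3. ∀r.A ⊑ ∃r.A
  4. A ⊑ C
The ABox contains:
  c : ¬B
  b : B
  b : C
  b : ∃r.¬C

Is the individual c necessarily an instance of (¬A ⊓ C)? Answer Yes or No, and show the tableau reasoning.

No

1. c : (¬A ⊓ C)?  L(c) = {¬B} ∪ {(A ⊔ ¬C)}
   apply at c: ¬B⊑¬A
   open: L(c) ⊇ {¬A, ¬B, ¬C, ∀r.C, ∃r.¬A} (+ ∃-successors) — c ∉ (¬A ⊓ C) possible
2. Hence c : (¬A ⊓ C): not entailed.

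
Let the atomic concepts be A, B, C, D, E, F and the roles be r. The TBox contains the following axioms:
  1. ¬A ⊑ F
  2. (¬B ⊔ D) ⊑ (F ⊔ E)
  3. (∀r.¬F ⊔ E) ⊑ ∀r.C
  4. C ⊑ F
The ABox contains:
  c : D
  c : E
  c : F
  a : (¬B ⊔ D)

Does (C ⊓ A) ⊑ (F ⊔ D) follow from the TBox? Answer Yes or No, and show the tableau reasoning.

Yes

1. (C ⊓ A) ⊑ (F ⊔ D)  ⇔  ((C ⊓ A) ⊓ (¬F ⊓ ¬D)) unsat w.r.t. T
   all branches close; clash {F, ¬F} at x₀
2. Hence (C ⊓ A) ⊑ (F ⊔ D): entailed.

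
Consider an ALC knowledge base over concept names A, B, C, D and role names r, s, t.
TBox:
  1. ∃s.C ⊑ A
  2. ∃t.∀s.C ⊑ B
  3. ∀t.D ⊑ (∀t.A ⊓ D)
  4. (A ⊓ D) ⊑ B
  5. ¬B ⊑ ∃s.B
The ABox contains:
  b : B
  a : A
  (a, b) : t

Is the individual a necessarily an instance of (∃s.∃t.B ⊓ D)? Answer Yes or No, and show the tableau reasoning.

No

1. a : (∃s.∃t.B ⊓ D)?  L(a) = {A} ∪ {(∀s.∀t.¬B ⊔ ¬D)}
   open: L(a) ⊇ {A, B, ∀s.∀t.¬B, ∃t.¬D} (+ ∃-successors) — a ∉ (∃s.∃t.B ⊓ D) possible
2. Hence a : (∃s.∃t.B ⊓ D): not entailed.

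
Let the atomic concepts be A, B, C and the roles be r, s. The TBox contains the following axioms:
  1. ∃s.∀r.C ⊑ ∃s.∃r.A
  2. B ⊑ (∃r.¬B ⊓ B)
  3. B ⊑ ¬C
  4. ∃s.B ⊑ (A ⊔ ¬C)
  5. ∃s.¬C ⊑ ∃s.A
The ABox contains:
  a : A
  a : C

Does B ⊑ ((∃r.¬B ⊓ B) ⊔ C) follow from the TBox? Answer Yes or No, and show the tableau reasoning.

Yes

1. B ⊑ ((∃r.¬B ⊓ B) ⊔ C)  ⇔  (B ⊓ ((∀r.B ⊔ ¬B) ⊓ ¬C)) unsat w.r.t. T
   all branches close; clash {B, ¬B} at x₀
2. Hence B ⊑ ((∃r.¬B ⊓ B) ⊔ C): entailed.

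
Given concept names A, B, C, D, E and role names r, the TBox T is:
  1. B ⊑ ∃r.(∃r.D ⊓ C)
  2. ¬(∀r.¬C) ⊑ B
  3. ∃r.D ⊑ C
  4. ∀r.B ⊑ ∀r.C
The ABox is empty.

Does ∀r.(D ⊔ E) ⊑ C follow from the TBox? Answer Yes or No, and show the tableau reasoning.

1. ∀r.(D ⊔ E) ⊑ C  ⇔  (∀r.(D ⊔ E) ⊓ ¬C) unsat w.r.t. T
   open: L(x₀) ⊇ {¬B, ¬C, ∀r.(D ⊔ E), ∀r.¬C, ∀r.¬D, …} (+ ∃-successors)
2. Hence ∀r.(D ⊔ E) ⊑ C: not entailed.

No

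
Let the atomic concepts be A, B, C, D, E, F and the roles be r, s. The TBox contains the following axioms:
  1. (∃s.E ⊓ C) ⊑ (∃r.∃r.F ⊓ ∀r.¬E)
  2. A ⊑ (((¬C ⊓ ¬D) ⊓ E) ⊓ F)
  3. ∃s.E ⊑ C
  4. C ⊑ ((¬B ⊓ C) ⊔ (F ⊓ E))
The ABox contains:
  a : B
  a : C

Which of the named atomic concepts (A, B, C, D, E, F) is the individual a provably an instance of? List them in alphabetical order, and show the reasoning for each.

{B, C, E, F}

1. a : A?  L(a) = {B, C} ∪ {¬A}
   apply at a: C⊑((¬B ⊓ C) ⊔ (F ⊓ E))
   open: L(a) ⊇ {B, C, E, F, ¬A, …} — a ∉ A possible
2. a : B?  L(a) = {B, C} ∪ {¬B}
   clash {B, ¬B} at a — a ∈ B
3. a : C?  L(a) = {B, C} ∪ {¬C}
   clash {C, ¬C} at a — a ∈ C
4. a : D?  L(a) = {B, C} ∪ {¬D}
   apply at a: C⊑((¬B ⊓ C) ⊔ (F ⊓ E))
   open: L(a) ⊇ {B, C, E, F, ¬A, …} — a ∉ D possible
5. a : E?  L(a) = {B, C} ∪ {¬E}
   clash {E, ¬E} at a — a ∈ E
6. a : F?  L(a) = {B, C} ∪ {¬F}
   clash {F, ¬F} at a — a ∈ F
7. Entailed for a: {B, C, E, F}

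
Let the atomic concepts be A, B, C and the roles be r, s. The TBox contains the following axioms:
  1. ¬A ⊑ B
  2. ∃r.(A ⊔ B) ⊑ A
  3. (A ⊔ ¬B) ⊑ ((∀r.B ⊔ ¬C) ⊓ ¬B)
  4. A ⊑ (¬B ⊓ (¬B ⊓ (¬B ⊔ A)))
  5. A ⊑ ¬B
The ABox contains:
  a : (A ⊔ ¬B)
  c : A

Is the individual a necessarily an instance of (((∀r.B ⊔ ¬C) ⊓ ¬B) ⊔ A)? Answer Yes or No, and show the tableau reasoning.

Yes

1. a : (((∀r.B ⊔ ¬C) ⊓ ¬B) ⊔ A)?  L(a) = {(A ⊔ ¬B)} ∪ {(((∃r.¬B ⊓ C) ⊔ B) ⊓ ¬A)}
   clash {B, ¬B} at a — a ∈ (((∀r.B ⊔ ¬C) ⊓ ¬B) ⊔ A)
2. Hence a : (((∀r.B ⊔ ¬C) ⊓ ¬B) ⊔ A): entailed.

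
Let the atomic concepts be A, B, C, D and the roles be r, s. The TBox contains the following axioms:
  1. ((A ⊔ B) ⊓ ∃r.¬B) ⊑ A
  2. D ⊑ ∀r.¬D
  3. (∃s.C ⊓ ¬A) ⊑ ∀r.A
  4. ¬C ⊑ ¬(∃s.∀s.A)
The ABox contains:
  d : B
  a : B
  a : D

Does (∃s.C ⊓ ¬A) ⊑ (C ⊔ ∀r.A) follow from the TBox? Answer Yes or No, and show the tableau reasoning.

1. (∃s.C ⊓ ¬A) ⊑ (C ⊔ ∀r.A)  ⇔  ((∃s.C ⊓ ¬A) ⊓ (¬C ⊓ ∃r.¬A)) unsat w.r.t. T
   all branches close; clash {A, ¬A} at x₀
2. Hence (∃s.C ⊓ ¬A) ⊑ (C ⊔ ∀r.A): entailed.

Yes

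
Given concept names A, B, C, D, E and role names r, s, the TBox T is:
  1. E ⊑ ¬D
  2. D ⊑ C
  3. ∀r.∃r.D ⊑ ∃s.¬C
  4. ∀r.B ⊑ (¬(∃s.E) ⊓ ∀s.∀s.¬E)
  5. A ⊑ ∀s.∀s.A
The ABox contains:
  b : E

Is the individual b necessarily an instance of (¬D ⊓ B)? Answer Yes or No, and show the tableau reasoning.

1. b : (¬D ⊓ B)?  L(b) = {E} ∪ {(D ⊔ ¬B)}
   apply at b: E⊑¬D
   open: L(b) ⊇ {E, ¬A, ¬B, ¬D, ∃r.¬B, …} (+ ∃-successors) — b ∉ (¬D ⊓ B) possible
2. Hence b : (¬D ⊓ B): not entailed.

No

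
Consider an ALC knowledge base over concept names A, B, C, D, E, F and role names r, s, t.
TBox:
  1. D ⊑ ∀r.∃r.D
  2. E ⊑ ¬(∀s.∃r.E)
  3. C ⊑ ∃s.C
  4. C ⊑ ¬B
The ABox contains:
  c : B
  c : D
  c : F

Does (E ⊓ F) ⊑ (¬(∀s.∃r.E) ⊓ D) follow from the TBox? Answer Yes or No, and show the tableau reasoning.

1. (E ⊓ F) ⊑ (¬(∀s.∃r.E) ⊓ D)  ⇔  ((E ⊓ F) ⊓ (∀s.∃r.E ⊔ ¬D)) unsat w.r.t. T
   apply at x₀: E⊑¬(∀s.∃r.E)
   open: L(x₀) ⊇ {E, F, ¬C, ¬D, ∃s.∀r.¬E} (+ ∃-successors)
2. Hence (E ⊓ F) ⊑ (¬(∀s.∃r.E) ⊓ D): not entailed.

No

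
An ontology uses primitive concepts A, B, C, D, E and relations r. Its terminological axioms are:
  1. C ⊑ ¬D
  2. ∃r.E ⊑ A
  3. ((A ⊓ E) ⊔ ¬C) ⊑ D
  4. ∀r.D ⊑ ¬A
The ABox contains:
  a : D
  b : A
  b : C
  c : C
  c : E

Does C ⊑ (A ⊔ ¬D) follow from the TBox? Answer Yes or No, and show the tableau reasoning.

1. C ⊑ (A ⊔ ¬D)  ⇔  (C ⊓ (¬A ⊓ D)) unsat w.r.t. T
   all branches close; clash {D, ¬D} at x₀
2. Hence C ⊑ (A ⊔ ¬D): entailed.

Yes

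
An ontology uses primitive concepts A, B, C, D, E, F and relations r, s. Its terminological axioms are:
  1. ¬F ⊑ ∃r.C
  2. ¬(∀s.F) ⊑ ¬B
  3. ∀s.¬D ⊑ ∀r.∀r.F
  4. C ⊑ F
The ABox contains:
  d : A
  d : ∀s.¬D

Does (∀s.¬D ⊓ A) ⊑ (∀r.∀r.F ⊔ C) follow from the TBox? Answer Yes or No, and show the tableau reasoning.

1. (∀s.¬D ⊓ A) ⊑ (∀r.∀r.F ⊔ C)  ⇔  ((∀s.¬D ⊓ A) ⊓ (∃r.∃r.¬F ⊓ ¬C)) unsat w.r.t. T
   all branches close; clash {F, ¬F} at an ∃-successor
2. Hence (∀s.¬D ⊓ A) ⊑ (∀r.∀r.F ⊔ C): entailed.

Yes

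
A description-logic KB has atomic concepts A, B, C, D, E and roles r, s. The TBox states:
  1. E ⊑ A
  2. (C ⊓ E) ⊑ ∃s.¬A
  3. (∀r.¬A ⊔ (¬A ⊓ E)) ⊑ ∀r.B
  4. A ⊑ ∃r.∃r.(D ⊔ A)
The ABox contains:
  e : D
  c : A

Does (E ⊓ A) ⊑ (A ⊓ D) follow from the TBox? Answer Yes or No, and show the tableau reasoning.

No

1. (E ⊓ A) ⊑ (A ⊓ D)  ⇔  ((E ⊓ A) ⊓ (¬A ⊔ ¬D)) unsat w.r.t. T
   apply at x₀: A⊑∃r.∃r.(D ⊔ A)
   open: L(x₀) ⊇ {A, E, ¬C, ¬D, ∃r.A, …} (+ ∃-successors)
2. Hence (E ⊓ A) ⊑ (A ⊓ D): not entailed.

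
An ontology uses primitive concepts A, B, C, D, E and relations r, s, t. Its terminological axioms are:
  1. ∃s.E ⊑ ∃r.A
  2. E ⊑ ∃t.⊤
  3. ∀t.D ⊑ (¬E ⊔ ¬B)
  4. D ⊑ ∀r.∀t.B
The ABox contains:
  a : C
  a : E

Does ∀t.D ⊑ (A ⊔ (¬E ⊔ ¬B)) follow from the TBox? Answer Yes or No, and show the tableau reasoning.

Yes

1. ∀t.D ⊑ (A ⊔ (¬E ⊔ ¬B))  ⇔  (∀t.D ⊓ (¬A ⊓ (E ⊓ B))) unsat w.r.t. T
   all branches close; clash {B, ¬B} at x₀
2. Hence ∀t.D ⊑ (A ⊔ (¬E ⊔ ¬B)): entailed.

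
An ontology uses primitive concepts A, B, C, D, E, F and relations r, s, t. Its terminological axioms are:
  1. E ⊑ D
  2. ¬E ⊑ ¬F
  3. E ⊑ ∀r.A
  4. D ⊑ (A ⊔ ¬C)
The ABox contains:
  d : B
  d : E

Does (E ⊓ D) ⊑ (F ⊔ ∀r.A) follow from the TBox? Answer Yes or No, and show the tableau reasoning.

1. (E ⊓ D) ⊑ (F ⊔ ∀r.A)  ⇔  ((E ⊓ D) ⊓ (¬F ⊓ ∃r.¬A)) unsat w.r.t. T
   all branches close; clash {A, ¬A} at an ∃-successor
2. Hence (E ⊓ D) ⊑ (F ⊔ ∀r.A): entailed.

Yes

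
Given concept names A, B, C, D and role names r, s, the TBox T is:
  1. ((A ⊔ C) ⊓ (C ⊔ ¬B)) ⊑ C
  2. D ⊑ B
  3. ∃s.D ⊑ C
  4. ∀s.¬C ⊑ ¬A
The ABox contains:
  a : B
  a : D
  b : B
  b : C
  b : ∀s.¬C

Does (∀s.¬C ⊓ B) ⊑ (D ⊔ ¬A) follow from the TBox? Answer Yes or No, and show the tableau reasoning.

1. (∀s.¬C ⊓ B) ⊑ (D ⊔ ¬A)  ⇔  ((∀s.¬C ⊓ B) ⊓ (¬D ⊓ A)) unsat w.r.t. T
   all branches close; clash {A, ¬A} at x₀
2. Hence (∀s.¬C ⊓ B) ⊑ (D ⊔ ¬A): entailed.

Yes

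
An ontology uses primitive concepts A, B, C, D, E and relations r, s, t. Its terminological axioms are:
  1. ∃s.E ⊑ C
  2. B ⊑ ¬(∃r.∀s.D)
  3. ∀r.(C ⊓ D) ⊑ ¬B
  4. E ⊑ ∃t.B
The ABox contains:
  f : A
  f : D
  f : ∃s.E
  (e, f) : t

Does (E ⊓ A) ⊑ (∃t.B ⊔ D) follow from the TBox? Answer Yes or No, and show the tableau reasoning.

Yes

1. (E ⊓ A) ⊑ (∃t.B ⊔ D)  ⇔  ((E ⊓ A) ⊓ (∀t.¬B ⊓ ¬D)) unsat w.r.t. T
   all branches close; clash {B, ¬B} at an ∃-successor
2. Hence (E ⊓ A) ⊑ (∃t.B ⊔ D): entailed.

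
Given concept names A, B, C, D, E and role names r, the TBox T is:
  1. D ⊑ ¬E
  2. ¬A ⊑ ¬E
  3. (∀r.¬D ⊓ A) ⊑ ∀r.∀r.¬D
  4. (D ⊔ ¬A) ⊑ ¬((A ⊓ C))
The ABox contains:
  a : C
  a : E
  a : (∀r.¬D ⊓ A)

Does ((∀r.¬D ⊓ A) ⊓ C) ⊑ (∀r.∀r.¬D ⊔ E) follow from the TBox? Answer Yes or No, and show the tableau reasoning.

1. ((∀r.¬D ⊓ A) ⊓ C) ⊑ (∀r.∀r.¬D ⊔ E)  ⇔  (((∀r.¬D ⊓ A) ⊓ C) ⊓ (∃r.∃r.D ⊓ ¬E)) unsat w.r.t. T
   all branches close; clash {C, ¬C} at x₀
2. Hence ((∀r.¬D ⊓ A) ⊓ C) ⊑ (∀r.∀r.¬D ⊔ E): entailed.

Yes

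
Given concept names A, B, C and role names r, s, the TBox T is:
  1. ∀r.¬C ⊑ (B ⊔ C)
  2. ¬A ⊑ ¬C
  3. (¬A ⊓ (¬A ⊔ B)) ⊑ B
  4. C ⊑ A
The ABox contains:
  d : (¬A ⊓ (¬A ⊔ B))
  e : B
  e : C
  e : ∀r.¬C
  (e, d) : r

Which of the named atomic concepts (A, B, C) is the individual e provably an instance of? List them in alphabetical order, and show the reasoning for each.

{A, B, C}

1. e : A?  L(e) = {B, C, ∀r.¬C} ∪ {¬A}
   clash {C, ¬C} at e — e ∈ A
2. e : B?  L(e) = {B, C, ∀r.¬C} ∪ {¬B}
   clash {B, ¬B} at e — e ∈ B
3. e : C?  L(e) = {B, C, ∀r.¬C} ∪ {¬C}
   clash {C, ¬C} at e — e ∈ C
4. Entailed for e: {A, B, C}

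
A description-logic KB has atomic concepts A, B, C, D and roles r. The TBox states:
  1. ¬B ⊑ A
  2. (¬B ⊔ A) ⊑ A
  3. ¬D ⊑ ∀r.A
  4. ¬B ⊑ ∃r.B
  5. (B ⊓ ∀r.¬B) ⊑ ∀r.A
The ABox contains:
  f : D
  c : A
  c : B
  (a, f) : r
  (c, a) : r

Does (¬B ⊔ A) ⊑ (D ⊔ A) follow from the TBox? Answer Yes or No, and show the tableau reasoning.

Yes

1. (¬B ⊔ A) ⊑ (D ⊔ A)  ⇔  ((¬B ⊔ A) ⊓ (¬D ⊓ ¬A)) unsat w.r.t. T
   all branches close; clash {A, ¬A} at x₀
2. Hence (¬B ⊔ A) ⊑ (D ⊔ A): entailed.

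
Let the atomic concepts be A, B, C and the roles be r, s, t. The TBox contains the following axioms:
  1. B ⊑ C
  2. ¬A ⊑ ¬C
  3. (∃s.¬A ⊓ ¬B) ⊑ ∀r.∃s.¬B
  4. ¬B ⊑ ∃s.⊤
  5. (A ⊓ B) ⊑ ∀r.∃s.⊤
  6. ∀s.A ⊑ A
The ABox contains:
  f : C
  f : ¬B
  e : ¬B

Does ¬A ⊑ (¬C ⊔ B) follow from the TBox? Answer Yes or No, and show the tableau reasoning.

1. ¬A ⊑ (¬C ⊔ B)  ⇔  (¬A ⊓ (C ⊓ ¬B)) unsat w.r.t. T
   all branches close; clash {C, ¬C} at x₀
2. Hence ¬A ⊑ (¬C ⊔ B): entailed.

Yes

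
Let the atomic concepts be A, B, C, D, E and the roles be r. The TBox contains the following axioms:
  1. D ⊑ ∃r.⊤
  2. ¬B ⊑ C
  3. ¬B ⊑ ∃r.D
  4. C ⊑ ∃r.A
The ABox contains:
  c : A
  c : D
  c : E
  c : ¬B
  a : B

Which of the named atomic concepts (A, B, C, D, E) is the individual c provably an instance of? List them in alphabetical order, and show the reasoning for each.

{A, C, D, E}

1. c : A?  L(c) = {A, D, E, ¬B} ∪ {¬A}
   clash {A, ¬A} at c — c ∈ A
2. c : B?  L(c) = {A, D, E, ¬B} ∪ {¬B}
   apply at c: D⊑∃r.⊤; ¬B⊑C; ¬B⊑∃r.D
   open: L(c) ⊇ {A, C, D, E, ¬B, …} (+ ∃-successors) — c ∉ B possible
3. c : C?  L(c) = {A, D, E, ¬B} ∪ {¬C}
   clash {C, ¬C} at c — c ∈ C
4. c : D?  L(c) = {A, D, E, ¬B} ∪ {¬D}
   clash {D, ¬D} at c — c ∈ D
5. c : E?  L(c) = {A, D, E, ¬B} ∪ {¬E}
   clash {E, ¬E} at c — c ∈ E
6. Entailed for c: {A, C, D, E}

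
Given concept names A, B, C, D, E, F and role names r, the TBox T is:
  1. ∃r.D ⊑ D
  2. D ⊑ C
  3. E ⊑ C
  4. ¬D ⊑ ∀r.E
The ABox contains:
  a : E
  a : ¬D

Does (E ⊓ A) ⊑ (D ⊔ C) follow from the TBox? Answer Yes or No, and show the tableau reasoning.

1. (E ⊓ A) ⊑ (D ⊔ C)  ⇔  ((E ⊓ A) ⊓ (¬D ⊓ ¬C)) unsat w.r.t. T
   all branches close; clash {C, ¬C} at x₀
2. Hence (E ⊓ A) ⊑ (D ⊔ C): entailed.

Yes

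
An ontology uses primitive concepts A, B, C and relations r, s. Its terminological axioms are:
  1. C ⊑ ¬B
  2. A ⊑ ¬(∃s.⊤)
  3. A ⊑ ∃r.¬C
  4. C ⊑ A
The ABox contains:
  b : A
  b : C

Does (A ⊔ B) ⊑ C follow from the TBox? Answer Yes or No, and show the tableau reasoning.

No

1. (A ⊔ B) ⊑ C  ⇔  ((A ⊔ B) ⊓ ¬C) unsat w.r.t. T
   open: L(x₀) ⊇ {A, ¬C, ∀s.⊥, ∃r.¬C} (+ ∃-successors)
2. Hence (A ⊔ B) ⊑ C: not entailed.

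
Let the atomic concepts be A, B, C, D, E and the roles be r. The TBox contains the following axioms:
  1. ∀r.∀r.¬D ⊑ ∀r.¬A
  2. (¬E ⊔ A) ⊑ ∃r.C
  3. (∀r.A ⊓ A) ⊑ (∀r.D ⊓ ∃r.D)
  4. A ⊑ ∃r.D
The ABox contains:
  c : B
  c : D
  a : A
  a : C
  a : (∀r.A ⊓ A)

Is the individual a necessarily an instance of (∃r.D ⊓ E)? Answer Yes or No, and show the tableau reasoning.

1. a : (∃r.D ⊓ E)?  L(a) = {A, C, (∀r.A ⊓ A)} ∪ {(∀r.¬D ⊔ ¬E)}
   apply at a: (∀r.A ⊓ A)⊑(∀r.D ⊓ ∃r.D); A⊑∃r.D
   open: L(a) ⊇ {A, C, ¬E, ∀r.A, ∀r.D, …} (+ ∃-successors) — a ∉ (∃r.D ⊓ E) possible
2. Hence a : (∃r.D ⊓ E): not entailed.

No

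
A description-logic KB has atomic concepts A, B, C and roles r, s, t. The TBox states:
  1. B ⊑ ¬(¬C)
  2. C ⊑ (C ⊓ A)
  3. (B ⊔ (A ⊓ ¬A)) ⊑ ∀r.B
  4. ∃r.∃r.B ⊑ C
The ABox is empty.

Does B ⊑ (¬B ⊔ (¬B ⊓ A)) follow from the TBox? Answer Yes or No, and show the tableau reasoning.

No

1. B ⊑ (¬B ⊔ (¬B ⊓ A))  ⇔  (B ⊓ (B ⊓ (B ⊔ ¬A))) unsat w.r.t. T
   apply at x₀: B⊑¬(¬C)
   open: L(x₀) ⊇ {A, B, C, ∀r.B}
2. Hence B ⊑ (¬B ⊔ (¬B ⊓ A)): not entailed.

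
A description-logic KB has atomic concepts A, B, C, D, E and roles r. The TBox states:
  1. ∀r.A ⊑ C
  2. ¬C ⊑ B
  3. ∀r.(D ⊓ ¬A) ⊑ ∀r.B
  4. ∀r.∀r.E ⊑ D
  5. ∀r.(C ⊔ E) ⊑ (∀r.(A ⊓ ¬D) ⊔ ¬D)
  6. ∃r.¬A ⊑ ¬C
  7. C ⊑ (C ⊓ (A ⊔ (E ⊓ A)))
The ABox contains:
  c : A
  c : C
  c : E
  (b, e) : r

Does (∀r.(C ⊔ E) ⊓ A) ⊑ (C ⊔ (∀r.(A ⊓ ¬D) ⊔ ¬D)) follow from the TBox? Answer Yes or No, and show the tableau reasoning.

1. (∀r.(C ⊔ E) ⊓ A) ⊑ (C ⊔ (∀r.(A ⊓ ¬D) ⊔ ¬D))  ⇔  ((∀r.(C ⊔ E) ⊓ A) ⊓ (¬C ⊓ (∃r.(¬A ⊔ D) ⊓ D))) unsat w.r.t. T
   all branches close; clash {C, ¬C} at x₀
2. Hence (∀r.(C ⊔ E) ⊓ A) ⊑ (C ⊔ (∀r.(A ⊓ ¬D) ⊔ ¬D)): entailed.

Yes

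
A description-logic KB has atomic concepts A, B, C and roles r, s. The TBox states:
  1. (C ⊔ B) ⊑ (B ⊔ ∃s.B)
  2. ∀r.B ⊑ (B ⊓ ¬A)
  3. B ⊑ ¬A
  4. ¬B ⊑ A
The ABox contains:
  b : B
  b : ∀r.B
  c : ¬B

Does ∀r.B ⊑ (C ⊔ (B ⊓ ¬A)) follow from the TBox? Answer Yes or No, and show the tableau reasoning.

1. ∀r.B ⊑ (C ⊔ (B ⊓ ¬A))  ⇔  (∀r.B ⊓ (¬C ⊓ (¬B ⊔ A))) unsat w.r.t. T
   all branches close; clash {A, ¬A} at x₀
2. Hence ∀r.B ⊑ (C ⊔ (B ⊓ ¬A)): entailed.

Yes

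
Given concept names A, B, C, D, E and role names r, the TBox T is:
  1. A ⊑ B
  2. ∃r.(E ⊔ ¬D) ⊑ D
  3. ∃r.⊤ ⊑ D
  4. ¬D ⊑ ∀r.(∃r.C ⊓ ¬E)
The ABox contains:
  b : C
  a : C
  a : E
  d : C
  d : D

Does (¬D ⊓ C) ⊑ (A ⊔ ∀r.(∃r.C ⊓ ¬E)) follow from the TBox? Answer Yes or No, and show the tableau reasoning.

1. (¬D ⊓ C) ⊑ (A ⊔ ∀r.(∃r.C ⊓ ¬E))  ⇔  ((¬D ⊓ C) ⊓ (¬A ⊓ ∃r.(∀r.¬C ⊔ E))) unsat w.r.t. T
   all branches close; clash {D, ¬D} at x₀
2. Hence (¬D ⊓ C) ⊑ (A ⊔ ∀r.(∃r.C ⊓ ¬E)): entailed.

Yes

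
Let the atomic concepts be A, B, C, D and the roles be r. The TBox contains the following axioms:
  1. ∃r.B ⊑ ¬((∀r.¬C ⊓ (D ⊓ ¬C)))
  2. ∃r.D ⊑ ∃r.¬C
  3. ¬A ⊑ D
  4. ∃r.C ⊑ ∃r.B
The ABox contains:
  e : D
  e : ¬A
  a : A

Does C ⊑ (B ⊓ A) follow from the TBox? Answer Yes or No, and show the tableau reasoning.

1. C ⊑ (B ⊓ A)  ⇔  (C ⊓ (¬B ⊔ ¬A)) unsat w.r.t. T
   open: L(x₀) ⊇ {A, C, ¬B, ∀r.¬B, ∀r.¬C, …}
2. Hence C ⊑ (B ⊓ A): not entailed.

No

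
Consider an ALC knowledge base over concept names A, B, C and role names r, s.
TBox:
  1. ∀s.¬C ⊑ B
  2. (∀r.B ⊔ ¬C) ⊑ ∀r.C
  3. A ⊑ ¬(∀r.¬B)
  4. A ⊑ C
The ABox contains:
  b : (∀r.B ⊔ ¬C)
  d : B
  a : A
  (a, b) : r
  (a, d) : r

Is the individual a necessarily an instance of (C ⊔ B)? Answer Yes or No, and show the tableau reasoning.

1. a : (C ⊔ B)?  L(a) = {A} ∪ {(¬C ⊓ ¬B)}
   clash {C, ¬C} at a — a ∈ (C ⊔ B)
2. Hence a : (C ⊔ B): entailed.

Yes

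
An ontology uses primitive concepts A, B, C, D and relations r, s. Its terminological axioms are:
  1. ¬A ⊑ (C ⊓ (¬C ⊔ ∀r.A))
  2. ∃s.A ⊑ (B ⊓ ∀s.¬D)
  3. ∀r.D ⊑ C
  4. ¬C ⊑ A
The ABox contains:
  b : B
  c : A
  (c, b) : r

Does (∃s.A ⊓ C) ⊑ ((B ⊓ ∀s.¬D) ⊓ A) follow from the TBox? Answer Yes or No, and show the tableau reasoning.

1. (∃s.A ⊓ C) ⊑ ((B ⊓ ∀s.¬D) ⊓ A)  ⇔  ((∃s.A ⊓ C) ⊓ ((¬B ⊔ ∃s.D) ⊔ ¬A)) unsat w.r.t. T
   apply at x₀: ∃s.A⊑(B ⊓ ∀s.¬D)
   open: L(x₀) ⊇ {B, C, ¬A, ∀r.A, ∀s.¬D, …} (+ ∃-successors)
2. Hence (∃s.A ⊓ C) ⊑ ((B ⊓ ∀s.¬D) ⊓ A): not entailed.

No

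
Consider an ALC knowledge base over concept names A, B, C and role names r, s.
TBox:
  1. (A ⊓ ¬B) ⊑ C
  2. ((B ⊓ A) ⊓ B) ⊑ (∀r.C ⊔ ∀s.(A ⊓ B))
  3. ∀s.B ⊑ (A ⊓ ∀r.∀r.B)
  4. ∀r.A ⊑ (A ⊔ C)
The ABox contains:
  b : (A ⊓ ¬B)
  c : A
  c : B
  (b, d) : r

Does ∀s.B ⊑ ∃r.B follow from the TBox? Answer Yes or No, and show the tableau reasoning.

No

1. ∀s.B ⊑ ∃r.B  ⇔  (∀s.B ⊓ ∀r.¬B) unsat w.r.t. T
   apply at x₀: ∀s.B⊑(A ⊓ ∀r.∀r.B)
   open: L(x₀) ⊇ {A, B, ∀r.C, ∀r.¬B, ∀r.∀r.B, …} (+ ∃-successors)
2. Hence ∀s.B ⊑ ∃r.B: not entailed.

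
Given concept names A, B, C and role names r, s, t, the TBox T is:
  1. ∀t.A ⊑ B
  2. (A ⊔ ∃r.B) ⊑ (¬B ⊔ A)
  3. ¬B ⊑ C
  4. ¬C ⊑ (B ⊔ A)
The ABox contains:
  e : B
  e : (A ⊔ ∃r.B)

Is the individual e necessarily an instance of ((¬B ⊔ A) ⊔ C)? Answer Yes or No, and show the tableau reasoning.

Yes

1. e : ((¬B ⊔ A) ⊔ C)?  L(e) = {B, (A ⊔ ∃r.B)} ∪ {((B ⊓ ¬A) ⊓ ¬C)}
   clash {A, ¬A} at e — e ∈ ((¬B ⊔ A) ⊔ C)
2. Hence e : ((¬B ⊔ A) ⊔ C): entailed.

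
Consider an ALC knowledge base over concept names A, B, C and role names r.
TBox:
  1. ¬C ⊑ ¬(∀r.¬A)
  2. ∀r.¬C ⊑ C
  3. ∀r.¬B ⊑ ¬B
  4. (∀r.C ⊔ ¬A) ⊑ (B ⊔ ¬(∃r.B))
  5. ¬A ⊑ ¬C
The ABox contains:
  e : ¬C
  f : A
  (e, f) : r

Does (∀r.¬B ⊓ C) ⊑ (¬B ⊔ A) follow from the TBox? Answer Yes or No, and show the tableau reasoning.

1. (∀r.¬B ⊓ C) ⊑ (¬B ⊔ A)  ⇔  ((∀r.¬B ⊓ C) ⊓ (B ⊓ ¬A)) unsat w.r.t. T
   all branches close; clash {C, ¬C} at x₀
2. Hence (∀r.¬B ⊓ C) ⊑ (¬B ⊔ A): entailed.

Yes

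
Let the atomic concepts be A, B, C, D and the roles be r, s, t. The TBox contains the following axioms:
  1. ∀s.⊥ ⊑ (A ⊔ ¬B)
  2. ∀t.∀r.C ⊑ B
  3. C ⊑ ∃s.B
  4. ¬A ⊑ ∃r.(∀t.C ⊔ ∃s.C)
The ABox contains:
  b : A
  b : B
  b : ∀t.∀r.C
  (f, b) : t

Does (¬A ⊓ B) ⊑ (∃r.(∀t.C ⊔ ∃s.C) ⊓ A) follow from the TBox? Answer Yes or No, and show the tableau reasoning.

No

1. (¬A ⊓ B) ⊑ (∃r.(∀t.C ⊔ ∃s.C) ⊓ A)  ⇔  ((¬A ⊓ B) ⊓ (∀r.(∃t.¬C ⊓ ∀s.¬C) ⊔ ¬A)) unsat w.r.t. T
   apply at x₀: ¬A⊑∃r.(∀t.C ⊔ ∃s.C)
   open: L(x₀) ⊇ {B, ¬A, ¬C, ∃r.(∀t.C ⊔ ∃s.C), ∃s.⊤} (+ ∃-successors)
2. Hence (¬A ⊓ B) ⊑ (∃r.(∀t.C ⊔ ∃s.C) ⊓ A): not entailed.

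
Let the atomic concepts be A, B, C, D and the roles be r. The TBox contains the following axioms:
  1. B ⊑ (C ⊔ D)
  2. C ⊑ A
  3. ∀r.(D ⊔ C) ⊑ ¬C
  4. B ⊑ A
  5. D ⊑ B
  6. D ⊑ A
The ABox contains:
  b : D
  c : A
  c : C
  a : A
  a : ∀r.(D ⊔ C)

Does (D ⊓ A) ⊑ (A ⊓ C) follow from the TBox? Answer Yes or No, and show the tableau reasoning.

1. (D ⊓ A) ⊑ (A ⊓ C)  ⇔  ((D ⊓ A) ⊓ (¬A ⊔ ¬C)) unsat w.r.t. T
   apply at x₀: D⊑B
   open: L(x₀) ⊇ {A, B, D, ¬C}
2. Hence (D ⊓ A) ⊑ (A ⊓ C): not entailed.

No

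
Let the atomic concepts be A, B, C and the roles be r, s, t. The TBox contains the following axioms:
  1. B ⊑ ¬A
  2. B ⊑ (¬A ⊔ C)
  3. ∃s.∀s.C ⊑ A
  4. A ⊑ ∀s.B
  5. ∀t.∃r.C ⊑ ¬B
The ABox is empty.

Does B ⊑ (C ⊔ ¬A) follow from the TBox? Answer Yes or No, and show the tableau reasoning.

1. B ⊑ (C ⊔ ¬A)  ⇔  (B ⊓ (¬C ⊓ A)) unsat w.r.t. T
   all branches close; clash {A, ¬A} at x₀
2. Hence B ⊑ (C ⊔ ¬A): entailed.

Yes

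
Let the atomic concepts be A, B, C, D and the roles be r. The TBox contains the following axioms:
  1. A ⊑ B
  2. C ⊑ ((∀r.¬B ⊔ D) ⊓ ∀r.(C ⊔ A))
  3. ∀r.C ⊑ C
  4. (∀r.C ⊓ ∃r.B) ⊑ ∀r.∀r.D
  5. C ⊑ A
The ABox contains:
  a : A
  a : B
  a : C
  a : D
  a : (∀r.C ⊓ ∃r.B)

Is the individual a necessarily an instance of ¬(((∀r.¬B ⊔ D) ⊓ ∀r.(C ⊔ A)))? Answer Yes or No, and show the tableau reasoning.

No

1. a : ¬(((∀r.¬B ⊔ D) ⊓ ∀r.(C ⊔ A)))?  L(a) = {A, B, C, D, (∀r.C ⊓ ∃r.B)} ∪ {((∀r.¬B ⊔ D) ⊓ ∀r.(C ⊔ A))}
   apply at a: (∀r.C ⊓ ∃r.B)⊑∀r.∀r.D
   open: L(a) ⊇ {A, B, C, D, ∀r.(C ⊔ A), …} (+ ∃-successors) — a ∉ ¬(((∀r.¬B ⊔ D) ⊓ ∀r.(C ⊔ A))) possible
2. Hence a : ¬(((∀r.¬B ⊔ D) ⊓ ∀r.(C ⊔ A))): not entailed.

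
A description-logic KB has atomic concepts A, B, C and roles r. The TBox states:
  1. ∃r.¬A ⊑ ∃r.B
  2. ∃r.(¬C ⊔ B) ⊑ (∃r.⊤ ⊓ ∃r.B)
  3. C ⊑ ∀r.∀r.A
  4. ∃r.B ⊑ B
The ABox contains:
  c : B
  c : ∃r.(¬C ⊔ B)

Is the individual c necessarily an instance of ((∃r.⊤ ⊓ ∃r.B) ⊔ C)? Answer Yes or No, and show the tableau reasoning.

1. c : ((∃r.⊤ ⊓ ∃r.B) ⊔ C)?  L(c) = {B, ∃r.(¬C ⊔ B)} ∪ {((∀r.⊥ ⊔ ∀r.¬B) ⊓ ¬C)}
   clash {B, ¬B} at an ∃-successor — c ∈ ((∃r.⊤ ⊓ ∃r.B) ⊔ C)
2. Hence c : ((∃r.⊤ ⊓ ∃r.B) ⊔ C): entailed.

Yes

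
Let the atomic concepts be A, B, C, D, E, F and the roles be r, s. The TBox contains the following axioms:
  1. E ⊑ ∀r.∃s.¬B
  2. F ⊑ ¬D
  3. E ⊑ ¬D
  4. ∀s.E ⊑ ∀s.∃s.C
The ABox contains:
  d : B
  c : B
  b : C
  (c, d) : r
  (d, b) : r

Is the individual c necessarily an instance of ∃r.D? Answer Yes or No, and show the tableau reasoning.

No

1. c : ∃r.D?  L(c) = {B} ∪ {∀r.¬D}
   open: L(c) ⊇ {B, ¬E, ¬F, ∀r.¬D, ∃s.¬E} (+ ∃-successors) — c ∉ ∃r.D possible
2. Hence c : ∃r.D: not entailed.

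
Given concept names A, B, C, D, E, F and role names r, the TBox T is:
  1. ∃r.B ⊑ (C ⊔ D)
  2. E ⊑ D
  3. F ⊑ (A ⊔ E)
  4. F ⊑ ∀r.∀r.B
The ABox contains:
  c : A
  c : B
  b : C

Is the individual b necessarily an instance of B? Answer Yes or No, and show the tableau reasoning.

No

1. b : B?  L(b) = {C} ∪ {¬B}
   open: L(b) ⊇ {C, ¬B, ¬E, ¬F, ∀r.¬B} — b ∉ B possible
2. Hence b : B: not entailed.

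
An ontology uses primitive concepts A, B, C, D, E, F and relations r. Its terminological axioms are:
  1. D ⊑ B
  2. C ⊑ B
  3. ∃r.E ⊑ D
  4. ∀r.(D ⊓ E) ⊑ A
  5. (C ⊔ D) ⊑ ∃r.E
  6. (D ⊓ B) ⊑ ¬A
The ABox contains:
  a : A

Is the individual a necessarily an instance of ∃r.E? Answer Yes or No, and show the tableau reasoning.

1. a : ∃r.E?  L(a) = {A} ∪ {∀r.¬E}
   open: L(a) ⊇ {A, ¬C, ¬D, ∀r.¬E} — a ∉ ∃r.E possible
2. Hence a : ∃r.E: not entailed.

No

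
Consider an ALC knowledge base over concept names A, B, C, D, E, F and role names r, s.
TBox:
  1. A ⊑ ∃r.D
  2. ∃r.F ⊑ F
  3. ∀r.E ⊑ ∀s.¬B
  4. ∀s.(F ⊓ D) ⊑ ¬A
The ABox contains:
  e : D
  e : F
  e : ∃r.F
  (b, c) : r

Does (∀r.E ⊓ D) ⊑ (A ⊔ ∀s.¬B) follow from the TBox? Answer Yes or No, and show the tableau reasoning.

Yes

1. (∀r.E ⊓ D) ⊑ (A ⊔ ∀s.¬B)  ⇔  ((∀r.E ⊓ D) ⊓ (¬A ⊓ ∃s.B)) unsat w.r.t. T
   all branches close; clash {B, ¬B} at an ∃-successor
2. Hence (∀r.E ⊓ D) ⊑ (A ⊔ ∀s.¬B): entailed.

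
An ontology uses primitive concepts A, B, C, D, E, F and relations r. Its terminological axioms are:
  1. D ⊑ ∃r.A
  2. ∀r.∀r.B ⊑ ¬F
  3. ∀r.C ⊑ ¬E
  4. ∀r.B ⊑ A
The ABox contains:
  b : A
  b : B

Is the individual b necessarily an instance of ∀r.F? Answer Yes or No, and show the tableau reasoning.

No

1. b : ∀r.F?  L(b) = {A, B} ∪ {∃r.¬F}
   open: L(b) ⊇ {A, B, ¬D, ∃r.¬C, ∃r.¬F, …} (+ ∃-successors) — b ∉ ∀r.F possible
2. Hence b : ∀r.F: not entailed.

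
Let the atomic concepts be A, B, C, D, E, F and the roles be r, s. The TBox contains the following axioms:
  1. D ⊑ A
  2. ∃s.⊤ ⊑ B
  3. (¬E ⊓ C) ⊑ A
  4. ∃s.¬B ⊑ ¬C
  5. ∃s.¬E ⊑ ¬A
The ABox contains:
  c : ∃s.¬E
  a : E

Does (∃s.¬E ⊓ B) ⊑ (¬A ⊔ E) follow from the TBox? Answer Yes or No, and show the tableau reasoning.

Yes

1. (∃s.¬E ⊓ B) ⊑ (¬A ⊔ E)  ⇔  ((∃s.¬E ⊓ B) ⊓ (A ⊓ ¬E)) unsat w.r.t. T
   all branches close; clash {A, ¬A} at x₀
2. Hence (∃s.¬E ⊓ B) ⊑ (¬A ⊔ E): entailed.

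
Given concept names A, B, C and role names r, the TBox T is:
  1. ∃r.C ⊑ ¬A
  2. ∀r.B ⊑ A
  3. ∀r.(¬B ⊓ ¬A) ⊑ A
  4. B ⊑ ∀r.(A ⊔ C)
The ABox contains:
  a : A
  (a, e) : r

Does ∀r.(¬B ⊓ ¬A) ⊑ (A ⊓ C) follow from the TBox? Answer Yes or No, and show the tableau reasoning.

No

1. ∀r.(¬B ⊓ ¬A) ⊑ (A ⊓ C)  ⇔  (∀r.(¬B ⊓ ¬A) ⊓ (¬A ⊔ ¬C)) unsat w.r.t. T
   apply at x₀: ∀r.(¬B ⊓ ¬A)⊑A
   open: L(x₀) ⊇ {A, ¬B, ¬C, ∀r.(¬B ⊓ ¬A), ∀r.¬C}
2. Hence ∀r.(¬B ⊓ ¬A) ⊑ (A ⊓ C): not entailed.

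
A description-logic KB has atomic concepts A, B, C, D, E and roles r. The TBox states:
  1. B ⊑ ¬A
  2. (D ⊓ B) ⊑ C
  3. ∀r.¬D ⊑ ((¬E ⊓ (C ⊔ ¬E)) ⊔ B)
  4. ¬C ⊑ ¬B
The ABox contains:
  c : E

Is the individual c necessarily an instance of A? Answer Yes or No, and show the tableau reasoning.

No

1. c : A?  L(c) = {E} ∪ {¬A}
   open: L(c) ⊇ {C, E, ¬A, ∃r.D} (+ ∃-successors) — c ∉ A possible
2. Hence c : A: not entailed.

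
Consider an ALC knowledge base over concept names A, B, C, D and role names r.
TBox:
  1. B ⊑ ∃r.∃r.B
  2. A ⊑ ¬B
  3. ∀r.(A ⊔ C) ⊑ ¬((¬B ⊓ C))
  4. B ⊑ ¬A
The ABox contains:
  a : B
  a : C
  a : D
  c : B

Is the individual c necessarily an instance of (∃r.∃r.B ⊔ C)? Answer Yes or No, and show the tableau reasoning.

1. c : (∃r.∃r.B ⊔ C)?  L(c) = {B} ∪ {(∀r.∀r.¬B ⊓ ¬C)}
   clash {B, ¬B} at c — c ∈ (∃r.∃r.B ⊔ C)
2. Hence c : (∃r.∃r.B ⊔ C): entailed.

Yes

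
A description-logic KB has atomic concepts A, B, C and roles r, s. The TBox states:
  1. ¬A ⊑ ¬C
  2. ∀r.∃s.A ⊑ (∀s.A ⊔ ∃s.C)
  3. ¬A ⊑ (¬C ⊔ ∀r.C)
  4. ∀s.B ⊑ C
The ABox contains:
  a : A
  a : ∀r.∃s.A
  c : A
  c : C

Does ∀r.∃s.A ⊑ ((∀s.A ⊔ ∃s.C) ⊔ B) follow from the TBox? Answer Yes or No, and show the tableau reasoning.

Yes

1. ∀r.∃s.A ⊑ ((∀s.A ⊔ ∃s.C) ⊔ B)  ⇔  (∀r.∃s.A ⊓ ((∃s.¬A ⊓ ∀s.¬C) ⊓ ¬B)) unsat w.r.t. T
   all branches close; clash {C, ¬C} at x₀
2. Hence ∀r.∃s.A ⊑ ((∀s.A ⊔ ∃s.C) ⊔ B): entailed.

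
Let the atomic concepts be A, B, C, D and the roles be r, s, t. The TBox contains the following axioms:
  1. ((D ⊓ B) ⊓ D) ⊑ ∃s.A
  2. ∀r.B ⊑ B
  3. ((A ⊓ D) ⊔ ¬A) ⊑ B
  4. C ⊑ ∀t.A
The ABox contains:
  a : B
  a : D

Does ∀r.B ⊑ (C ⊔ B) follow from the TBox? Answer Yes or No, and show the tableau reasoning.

Yes

1. ∀r.B ⊑ (C ⊔ B)  ⇔  (∀r.B ⊓ (¬C ⊓ ¬B)) unsat w.r.t. T
   all branches close; clash {B, ¬B} at x₀
2. Hence ∀r.B ⊑ (C ⊔ B): entailed.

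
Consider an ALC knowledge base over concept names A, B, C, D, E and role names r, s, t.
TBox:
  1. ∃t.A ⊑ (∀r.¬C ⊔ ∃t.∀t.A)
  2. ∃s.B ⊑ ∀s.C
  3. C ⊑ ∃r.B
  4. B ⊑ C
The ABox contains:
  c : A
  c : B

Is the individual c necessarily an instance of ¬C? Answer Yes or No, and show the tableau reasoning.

No

1. c : ¬C?  L(c) = {A, B} ∪ {C}
   apply at c: C⊑∃r.B
   open: L(c) ⊇ {A, B, C, ∀s.¬B, ∀t.¬A, …} (+ ∃-successors) — c ∉ ¬C possible
2. Hence c : ¬C: not entailed.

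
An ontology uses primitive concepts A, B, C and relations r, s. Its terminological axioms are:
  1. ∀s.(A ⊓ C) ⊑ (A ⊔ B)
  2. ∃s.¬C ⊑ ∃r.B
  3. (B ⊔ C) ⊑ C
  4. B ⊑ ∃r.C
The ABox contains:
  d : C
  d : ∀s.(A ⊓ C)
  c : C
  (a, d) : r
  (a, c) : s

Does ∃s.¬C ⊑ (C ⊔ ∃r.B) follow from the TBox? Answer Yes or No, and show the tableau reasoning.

Yes

1. ∃s.¬C ⊑ (C ⊔ ∃r.B)  ⇔  (∃s.¬C ⊓ (¬C ⊓ ∀r.¬B)) unsat w.r.t. T
   all branches close; clash {C, ¬C} at x₀
2. Hence ∃s.¬C ⊑ (C ⊔ ∃r.B): entailed.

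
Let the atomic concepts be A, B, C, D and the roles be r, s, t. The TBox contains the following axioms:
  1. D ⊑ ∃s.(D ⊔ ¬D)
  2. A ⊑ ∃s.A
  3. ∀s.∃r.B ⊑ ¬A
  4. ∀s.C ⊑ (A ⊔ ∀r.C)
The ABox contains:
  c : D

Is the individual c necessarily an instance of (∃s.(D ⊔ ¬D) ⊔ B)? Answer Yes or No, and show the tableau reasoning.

Yes

1. c : (∃s.(D ⊔ ¬D) ⊔ B)?  L(c) = {D} ∪ {(∀s.(¬D ⊓ D) ⊓ ¬B)}
   clash {D, ¬D} at an ∃-successor — c ∈ (∃s.(D ⊔ ¬D) ⊔ B)
2. Hence c : (∃s.(D ⊔ ¬D) ⊔ B): entailed.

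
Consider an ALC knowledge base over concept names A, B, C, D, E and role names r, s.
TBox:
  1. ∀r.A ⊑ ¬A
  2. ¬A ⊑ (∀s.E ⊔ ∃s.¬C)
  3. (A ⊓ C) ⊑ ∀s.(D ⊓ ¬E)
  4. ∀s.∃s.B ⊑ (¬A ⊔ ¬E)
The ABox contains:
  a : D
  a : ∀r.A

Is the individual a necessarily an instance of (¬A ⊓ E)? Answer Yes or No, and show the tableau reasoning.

No

1. a : (¬A ⊓ E)?  L(a) = {D, ∀r.A} ∪ {(A ⊔ ¬E)}
   apply at a: ∀r.A⊑¬A
   open: L(a) ⊇ {D, ¬A, ¬E, ∀r.A, ∀s.E, …} (+ ∃-successors) — a ∉ (¬A ⊓ E) possible
2. Hence a : (¬A ⊓ E): not entailed.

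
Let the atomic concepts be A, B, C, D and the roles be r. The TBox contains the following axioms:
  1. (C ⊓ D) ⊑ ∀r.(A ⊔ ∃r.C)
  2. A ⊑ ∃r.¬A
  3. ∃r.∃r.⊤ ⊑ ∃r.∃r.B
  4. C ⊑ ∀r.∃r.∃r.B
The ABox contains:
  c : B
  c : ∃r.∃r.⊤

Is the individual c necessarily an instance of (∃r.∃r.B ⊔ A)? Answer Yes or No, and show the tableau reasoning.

1. c : (∃r.∃r.B ⊔ A)?  L(c) = {B, ∃r.∃r.⊤} ∪ {(∀r.∀r.¬B ⊓ ¬A)}
   clash {B, ¬B} at an ∃-successor — c ∈ (∃r.∃r.B ⊔ A)
2. Hence c : (∃r.∃r.B ⊔ A): entailed.

Yes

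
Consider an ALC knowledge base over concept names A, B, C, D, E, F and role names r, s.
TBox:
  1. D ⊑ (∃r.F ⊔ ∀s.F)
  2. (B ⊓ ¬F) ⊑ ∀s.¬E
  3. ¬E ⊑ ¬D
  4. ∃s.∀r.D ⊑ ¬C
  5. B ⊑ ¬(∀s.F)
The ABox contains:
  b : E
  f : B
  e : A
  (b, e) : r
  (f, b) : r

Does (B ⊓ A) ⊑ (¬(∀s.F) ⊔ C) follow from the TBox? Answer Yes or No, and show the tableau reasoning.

Yes

1. (B ⊓ A) ⊑ (¬(∀s.F) ⊔ C)  ⇔  ((B ⊓ A) ⊓ (∀s.F ⊓ ¬C)) unsat w.r.t. T
   all branches close; clash {F, ¬F} at an ∃-successor
2. Hence (B ⊓ A) ⊑ (¬(∀s.F) ⊔ C): entailed.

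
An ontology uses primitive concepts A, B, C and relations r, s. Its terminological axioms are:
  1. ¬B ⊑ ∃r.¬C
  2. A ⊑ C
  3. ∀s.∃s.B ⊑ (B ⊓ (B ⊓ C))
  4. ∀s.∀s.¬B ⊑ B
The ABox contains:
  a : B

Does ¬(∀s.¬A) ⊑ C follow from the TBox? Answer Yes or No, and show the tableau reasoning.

1. ¬(∀s.¬A) ⊑ C  ⇔  (∃s.A ⊓ ¬C) unsat w.r.t. T
   open: L(x₀) ⊇ {B, ¬A, ¬C, ∃s.A, ∃s.∀s.¬B} (+ ∃-successors)
2. Hence ¬(∀s.¬A) ⊑ C: not entailed.

No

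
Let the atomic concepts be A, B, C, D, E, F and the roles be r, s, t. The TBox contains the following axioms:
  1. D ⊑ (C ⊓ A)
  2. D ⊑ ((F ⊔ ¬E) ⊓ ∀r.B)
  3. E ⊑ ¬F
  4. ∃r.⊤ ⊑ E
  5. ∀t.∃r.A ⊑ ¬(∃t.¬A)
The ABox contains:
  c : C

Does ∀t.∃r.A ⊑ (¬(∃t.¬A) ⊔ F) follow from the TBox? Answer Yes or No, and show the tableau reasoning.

Yes

1. ∀t.∃r.A ⊑ (¬(∃t.¬A) ⊔ F)  ⇔  (∀t.∃r.A ⊓ (∃t.¬A ⊓ ¬F)) unsat w.r.t. T
   all branches close; clash {E, ¬E} at x₀
2. Hence ∀t.∃r.A ⊑ (¬(∃t.¬A) ⊔ F): entailed.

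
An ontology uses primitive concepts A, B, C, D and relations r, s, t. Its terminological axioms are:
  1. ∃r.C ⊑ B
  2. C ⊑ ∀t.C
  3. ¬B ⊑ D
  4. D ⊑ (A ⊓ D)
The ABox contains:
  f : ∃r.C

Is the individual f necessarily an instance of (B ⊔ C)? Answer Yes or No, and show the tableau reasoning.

1. f : (B ⊔ C)?  L(f) = {∃r.C} ∪ {(¬B ⊓ ¬C)}
   clash {B, ¬B} at f — f ∈ (B ⊔ C)
2. Hence f : (B ⊔ C): entailed.

Yes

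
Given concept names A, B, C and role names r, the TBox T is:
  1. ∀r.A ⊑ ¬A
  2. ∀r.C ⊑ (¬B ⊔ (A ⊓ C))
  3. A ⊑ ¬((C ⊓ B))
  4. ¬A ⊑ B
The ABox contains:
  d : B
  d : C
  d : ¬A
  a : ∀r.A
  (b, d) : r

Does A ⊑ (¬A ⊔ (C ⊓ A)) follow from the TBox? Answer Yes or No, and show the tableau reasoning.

No

1. A ⊑ (¬A ⊔ (C ⊓ A))  ⇔  (A ⊓ (A ⊓ (¬C ⊔ ¬A))) unsat w.r.t. T
   apply at x₀: A⊑¬((C ⊓ B))
   open: L(x₀) ⊇ {A, ¬C, ∃r.¬A, ∃r.¬C} (+ ∃-successors)
2. Hence A ⊑ (¬A ⊔ (C ⊓ A)): not entailed.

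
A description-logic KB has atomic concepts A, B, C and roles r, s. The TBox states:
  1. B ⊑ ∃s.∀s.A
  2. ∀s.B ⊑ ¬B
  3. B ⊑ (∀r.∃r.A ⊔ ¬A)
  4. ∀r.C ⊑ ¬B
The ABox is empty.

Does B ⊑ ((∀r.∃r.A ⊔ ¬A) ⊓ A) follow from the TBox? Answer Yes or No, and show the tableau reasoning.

No

1. B ⊑ ((∀r.∃r.A ⊔ ¬A) ⊓ A)  ⇔  (B ⊓ ((∃r.∀r.¬A ⊓ A) ⊔ ¬A)) unsat w.r.t. T
   apply at x₀: B⊑∃s.∀s.A; B⊑(∀r.∃r.A ⊔ ¬A)
   open: L(x₀) ⊇ {B, ¬A, ∀r.∃r.A, ∃r.¬C, ∃s.¬B, …} (+ ∃-successors)
2. Hence B ⊑ ((∀r.∃r.A ⊔ ¬A) ⊓ A): not entailed.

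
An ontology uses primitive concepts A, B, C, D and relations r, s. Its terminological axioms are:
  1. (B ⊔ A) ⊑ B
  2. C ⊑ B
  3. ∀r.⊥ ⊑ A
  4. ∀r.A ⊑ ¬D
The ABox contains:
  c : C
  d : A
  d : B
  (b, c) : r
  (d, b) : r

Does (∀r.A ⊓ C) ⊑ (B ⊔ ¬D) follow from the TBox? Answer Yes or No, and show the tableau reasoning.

1. (∀r.A ⊓ C) ⊑ (B ⊔ ¬D)  ⇔  ((∀r.A ⊓ C) ⊓ (¬B ⊓ D)) unsat w.r.t. T
   all branches close; clash {B, ¬B} at x₀
2. Hence (∀r.A ⊓ C) ⊑ (B ⊔ ¬D): entailed.

Yes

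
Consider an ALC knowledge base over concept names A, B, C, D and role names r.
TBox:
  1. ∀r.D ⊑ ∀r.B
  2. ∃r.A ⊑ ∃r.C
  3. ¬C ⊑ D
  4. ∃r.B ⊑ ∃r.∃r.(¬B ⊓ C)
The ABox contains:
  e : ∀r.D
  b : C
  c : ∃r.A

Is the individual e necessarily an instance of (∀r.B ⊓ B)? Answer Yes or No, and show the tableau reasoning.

1. e : (∀r.B ⊓ B)?  L(e) = {∀r.D} ∪ {(∃r.¬B ⊔ ¬B)}
   apply at e: ∀r.D⊑∀r.B
   open: L(e) ⊇ {C, ¬B, ∀r.B, ∀r.D, ∀r.¬A, …} — e ∉ (∀r.B ⊓ B) possible
2. Hence e : (∀r.B ⊓ B): not entailed.

No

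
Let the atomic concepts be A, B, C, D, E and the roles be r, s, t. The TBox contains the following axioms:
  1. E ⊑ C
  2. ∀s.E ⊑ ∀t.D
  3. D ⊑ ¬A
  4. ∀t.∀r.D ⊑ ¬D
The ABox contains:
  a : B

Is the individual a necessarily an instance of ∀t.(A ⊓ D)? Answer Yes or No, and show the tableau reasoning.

1. a : ∀t.(A ⊓ D)?  L(a) = {B} ∪ {∃t.(¬A ⊔ ¬D)}
   open: L(a) ⊇ {B, ¬D, ¬E, ∃s.¬E, ∃t.(¬A ⊔ ¬D)} (+ ∃-successors) — a ∉ ∀t.(A ⊓ D) possible
2. Hence a : ∀t.(A ⊓ D): not entailed.

No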